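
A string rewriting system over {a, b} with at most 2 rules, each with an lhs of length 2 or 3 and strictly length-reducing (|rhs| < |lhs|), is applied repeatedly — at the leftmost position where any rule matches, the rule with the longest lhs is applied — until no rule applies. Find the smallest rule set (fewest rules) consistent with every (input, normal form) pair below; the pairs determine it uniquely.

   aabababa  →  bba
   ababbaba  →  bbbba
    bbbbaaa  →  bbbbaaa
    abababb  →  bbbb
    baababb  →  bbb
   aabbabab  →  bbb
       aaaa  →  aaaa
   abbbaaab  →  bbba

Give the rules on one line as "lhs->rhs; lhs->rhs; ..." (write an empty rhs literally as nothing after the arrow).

aab->; ab->b

  | aabababa => ababa => baba => bba
  | ababbaba => babbaba => bbbaba => bbbba
  | bbbbaaa
  | abababb => bababb => bbabb => bbbb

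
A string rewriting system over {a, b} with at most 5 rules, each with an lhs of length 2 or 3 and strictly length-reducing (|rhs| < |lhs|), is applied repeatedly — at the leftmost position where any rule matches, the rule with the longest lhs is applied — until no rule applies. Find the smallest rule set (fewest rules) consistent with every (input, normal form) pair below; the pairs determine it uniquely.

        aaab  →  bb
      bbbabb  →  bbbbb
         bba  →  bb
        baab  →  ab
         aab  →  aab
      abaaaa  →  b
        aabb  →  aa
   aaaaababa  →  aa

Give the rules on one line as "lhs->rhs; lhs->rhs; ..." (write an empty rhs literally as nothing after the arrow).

  | aaab => bb
  | bbbabb => bbbbb
  | bba => bb
  | baab => ab

aaa->b; abb->a; ba->b; baa->a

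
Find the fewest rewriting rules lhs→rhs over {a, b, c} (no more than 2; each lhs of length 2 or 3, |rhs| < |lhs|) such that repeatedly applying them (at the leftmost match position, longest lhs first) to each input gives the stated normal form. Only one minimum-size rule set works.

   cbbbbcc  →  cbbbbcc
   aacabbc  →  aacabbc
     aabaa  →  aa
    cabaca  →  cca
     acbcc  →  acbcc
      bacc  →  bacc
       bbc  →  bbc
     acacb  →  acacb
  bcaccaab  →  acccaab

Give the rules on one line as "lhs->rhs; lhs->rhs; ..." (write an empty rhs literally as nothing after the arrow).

aba->; bca->ac

  | cbbbbcc
  | aacabbc
  | aabaa => aa
  | cabaca => cca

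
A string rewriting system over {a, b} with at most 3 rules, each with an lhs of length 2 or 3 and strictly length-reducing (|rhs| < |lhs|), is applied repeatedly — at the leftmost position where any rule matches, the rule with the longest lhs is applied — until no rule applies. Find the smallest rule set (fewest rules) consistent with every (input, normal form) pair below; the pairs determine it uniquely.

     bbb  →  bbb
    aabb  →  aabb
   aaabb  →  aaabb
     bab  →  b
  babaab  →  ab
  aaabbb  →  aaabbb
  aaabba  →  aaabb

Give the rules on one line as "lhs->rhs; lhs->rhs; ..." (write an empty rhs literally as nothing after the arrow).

  | bbb
  | aabb
  | aaabb
  | bab => b

ba->; bba->bb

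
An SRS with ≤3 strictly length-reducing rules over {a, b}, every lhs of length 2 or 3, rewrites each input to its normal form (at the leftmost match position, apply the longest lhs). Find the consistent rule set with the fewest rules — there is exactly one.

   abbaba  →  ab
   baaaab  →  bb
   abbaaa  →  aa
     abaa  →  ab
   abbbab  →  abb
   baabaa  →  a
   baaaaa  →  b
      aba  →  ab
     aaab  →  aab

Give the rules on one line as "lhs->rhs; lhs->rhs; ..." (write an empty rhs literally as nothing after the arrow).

aaa->aa; ba->b; bba->

  | abbaba => aba => ab
  | baaaab => baaab => baab => bab => bb
  | abbaaa => aaa => aa
  | abaa => aba => ab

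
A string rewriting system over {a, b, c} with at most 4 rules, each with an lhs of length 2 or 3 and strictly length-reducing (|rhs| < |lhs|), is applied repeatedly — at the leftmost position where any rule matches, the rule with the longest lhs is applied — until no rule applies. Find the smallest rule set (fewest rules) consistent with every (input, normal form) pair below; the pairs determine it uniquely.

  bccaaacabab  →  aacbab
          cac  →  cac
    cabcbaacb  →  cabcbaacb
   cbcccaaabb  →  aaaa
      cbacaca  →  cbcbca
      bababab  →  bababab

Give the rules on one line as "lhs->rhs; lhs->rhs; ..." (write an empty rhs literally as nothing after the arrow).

aca->cb; bb->a; cc->b

  | bccaaacabab => bbaaacabab => aaaacabab => aaacbbab => aaacaab => aacbab
  | cac
  | cabcbaacb
  | cbcccaaabb => cbbcaaabb => cacaaabb => ccbaabb => bbaabb => aaabb => aaaa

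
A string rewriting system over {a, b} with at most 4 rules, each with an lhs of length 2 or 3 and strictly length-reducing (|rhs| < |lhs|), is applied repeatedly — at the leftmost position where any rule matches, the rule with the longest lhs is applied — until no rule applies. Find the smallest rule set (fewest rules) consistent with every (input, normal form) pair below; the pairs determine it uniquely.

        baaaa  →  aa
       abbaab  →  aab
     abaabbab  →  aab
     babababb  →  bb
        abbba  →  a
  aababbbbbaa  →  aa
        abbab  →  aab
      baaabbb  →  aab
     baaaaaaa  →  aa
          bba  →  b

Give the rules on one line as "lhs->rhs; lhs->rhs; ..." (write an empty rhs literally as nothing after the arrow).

  | baaaa => aaa => aa
  | abbaab => aaab => aab
  | abaabbab => aabbab => aaab => aab
  | babababb => bababb => babb => bb

aaa->aa; abb->a; ba->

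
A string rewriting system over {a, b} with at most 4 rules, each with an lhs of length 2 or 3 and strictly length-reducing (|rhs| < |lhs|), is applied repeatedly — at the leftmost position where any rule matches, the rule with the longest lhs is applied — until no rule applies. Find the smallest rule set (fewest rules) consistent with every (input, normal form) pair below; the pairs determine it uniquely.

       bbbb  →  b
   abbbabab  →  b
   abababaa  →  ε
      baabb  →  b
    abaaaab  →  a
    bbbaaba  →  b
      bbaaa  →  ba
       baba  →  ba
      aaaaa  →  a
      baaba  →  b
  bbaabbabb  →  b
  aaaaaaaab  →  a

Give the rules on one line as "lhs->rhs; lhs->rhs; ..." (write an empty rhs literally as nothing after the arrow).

  | bbbb => bbb => bb => b
  | abbbabab => bbabab => babab => bab => b
  | abababaa => ababaa => abaa => aa => ε
  | baabb => bab => b

aa->; aab->a; ab->; bb->b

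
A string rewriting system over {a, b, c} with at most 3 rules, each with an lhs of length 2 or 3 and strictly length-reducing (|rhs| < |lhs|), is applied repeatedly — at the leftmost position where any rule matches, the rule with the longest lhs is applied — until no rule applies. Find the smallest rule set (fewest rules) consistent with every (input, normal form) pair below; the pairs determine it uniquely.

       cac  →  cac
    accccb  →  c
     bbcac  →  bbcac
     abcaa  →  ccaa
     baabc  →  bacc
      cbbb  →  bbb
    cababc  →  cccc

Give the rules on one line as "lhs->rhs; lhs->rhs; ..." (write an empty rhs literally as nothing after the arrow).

  | cac
  | accccb => acccb => accb => acb => ab => c
  | bbcac
  | abcaa => ccaa

ab->c; cb->b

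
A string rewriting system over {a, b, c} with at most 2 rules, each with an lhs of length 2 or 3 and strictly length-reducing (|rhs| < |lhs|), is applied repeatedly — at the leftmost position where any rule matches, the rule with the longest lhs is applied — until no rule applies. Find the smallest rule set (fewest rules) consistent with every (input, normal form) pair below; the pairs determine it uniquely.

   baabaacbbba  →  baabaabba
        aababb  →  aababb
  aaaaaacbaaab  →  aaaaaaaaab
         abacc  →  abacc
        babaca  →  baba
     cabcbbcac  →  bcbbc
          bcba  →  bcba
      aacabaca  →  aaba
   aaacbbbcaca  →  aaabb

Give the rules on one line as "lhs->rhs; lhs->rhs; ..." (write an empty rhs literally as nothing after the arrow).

acb->a; ca->

  | baabaacbbba => baabaabba
  | aababb
  | aaaaaacbaaab => aaaaaaaaab
  | abacc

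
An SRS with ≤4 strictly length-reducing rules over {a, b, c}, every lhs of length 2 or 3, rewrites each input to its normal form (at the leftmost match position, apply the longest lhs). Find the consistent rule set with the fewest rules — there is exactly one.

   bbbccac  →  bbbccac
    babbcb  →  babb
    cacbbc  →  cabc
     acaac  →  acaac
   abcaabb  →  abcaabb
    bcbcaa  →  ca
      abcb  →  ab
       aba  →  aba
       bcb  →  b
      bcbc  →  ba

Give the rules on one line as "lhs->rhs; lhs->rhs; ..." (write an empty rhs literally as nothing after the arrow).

baa->c; cb->; cbc->a

  | bbbccac
  | babbcb => babb
  | cacbbc => cabc
  | acaac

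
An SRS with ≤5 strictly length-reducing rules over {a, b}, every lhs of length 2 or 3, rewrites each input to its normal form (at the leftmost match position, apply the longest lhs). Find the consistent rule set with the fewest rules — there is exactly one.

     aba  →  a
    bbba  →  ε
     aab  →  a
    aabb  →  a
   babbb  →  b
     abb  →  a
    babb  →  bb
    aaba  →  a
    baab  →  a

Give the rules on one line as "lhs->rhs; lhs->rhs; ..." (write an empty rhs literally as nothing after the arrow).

  | aba => aa => a
  | bbba => ba => ε
  | aab => ab => a
  | aabb => abb => ab => a

aa->a; ab->a; ba->; bbb->b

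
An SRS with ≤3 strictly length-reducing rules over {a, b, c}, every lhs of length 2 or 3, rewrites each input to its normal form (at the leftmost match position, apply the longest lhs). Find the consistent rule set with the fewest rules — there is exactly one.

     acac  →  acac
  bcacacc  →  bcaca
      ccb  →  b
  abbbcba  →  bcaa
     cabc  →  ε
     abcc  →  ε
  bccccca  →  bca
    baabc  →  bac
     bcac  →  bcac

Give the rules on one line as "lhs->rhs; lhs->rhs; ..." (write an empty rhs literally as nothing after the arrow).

  | acac
  | bcacacc => bcaca
  | ccb => b
  | abbbcba => bbcba => bcaa

ab->; bcb->ca; cc->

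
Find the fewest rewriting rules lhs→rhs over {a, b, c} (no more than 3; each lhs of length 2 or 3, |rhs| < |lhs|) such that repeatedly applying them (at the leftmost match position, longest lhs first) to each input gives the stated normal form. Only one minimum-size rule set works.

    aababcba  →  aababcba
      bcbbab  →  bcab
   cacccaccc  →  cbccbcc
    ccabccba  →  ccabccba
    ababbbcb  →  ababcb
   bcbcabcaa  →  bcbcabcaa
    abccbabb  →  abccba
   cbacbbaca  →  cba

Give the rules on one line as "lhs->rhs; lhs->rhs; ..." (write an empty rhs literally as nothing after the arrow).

  | aababcba
  | bcbbab => bcab
  | cacccaccc => cbccaccc => cbccbcc
  | ccabccba

ac->b; bb->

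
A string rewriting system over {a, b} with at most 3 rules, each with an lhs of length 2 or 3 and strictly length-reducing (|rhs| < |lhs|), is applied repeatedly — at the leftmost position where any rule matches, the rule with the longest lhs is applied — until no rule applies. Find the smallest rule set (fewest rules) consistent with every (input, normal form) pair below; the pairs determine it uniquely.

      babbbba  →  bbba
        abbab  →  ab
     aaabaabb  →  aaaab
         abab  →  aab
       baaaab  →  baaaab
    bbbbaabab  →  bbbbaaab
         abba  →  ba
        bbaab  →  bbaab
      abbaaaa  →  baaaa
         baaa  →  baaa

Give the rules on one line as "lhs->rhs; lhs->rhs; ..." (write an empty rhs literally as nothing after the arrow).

abb->b; bab->ab

  | babbbba => abbbba => bbba
  | abbab => bab => ab
  | aaabaabb => aaabab => aaaab
  | abab => aab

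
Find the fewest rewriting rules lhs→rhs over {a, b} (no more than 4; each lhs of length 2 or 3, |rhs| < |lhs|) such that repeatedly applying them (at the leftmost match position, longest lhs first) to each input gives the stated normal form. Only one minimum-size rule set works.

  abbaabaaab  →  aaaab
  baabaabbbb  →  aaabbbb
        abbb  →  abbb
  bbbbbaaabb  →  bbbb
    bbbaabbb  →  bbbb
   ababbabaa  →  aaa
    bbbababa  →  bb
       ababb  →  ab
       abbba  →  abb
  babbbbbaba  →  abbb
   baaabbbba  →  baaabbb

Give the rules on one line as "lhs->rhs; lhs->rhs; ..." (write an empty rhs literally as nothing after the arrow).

aba->ba; bab->a; bba->b

  | abbaabaaab => ababaaab => babaaab => aaaab
  | baabaabbbb => babaabbbb => aaabbbb
  | abbb
  | bbbbbaaabb => bbbbaabb => bbbabb => bbbb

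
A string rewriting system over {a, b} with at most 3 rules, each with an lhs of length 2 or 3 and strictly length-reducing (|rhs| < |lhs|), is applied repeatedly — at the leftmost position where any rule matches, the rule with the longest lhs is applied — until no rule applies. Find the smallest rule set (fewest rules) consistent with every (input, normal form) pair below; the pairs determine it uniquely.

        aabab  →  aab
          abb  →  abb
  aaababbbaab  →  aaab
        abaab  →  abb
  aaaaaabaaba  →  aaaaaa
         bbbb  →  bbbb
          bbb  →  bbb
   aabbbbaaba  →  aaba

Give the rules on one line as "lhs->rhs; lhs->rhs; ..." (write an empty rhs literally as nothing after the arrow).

baa->b; bab->b; bba->

  | aabab => aab
  | abb
  | aaababbbaab => aaabbbaab => aaabab => aaab
  | abaab => abb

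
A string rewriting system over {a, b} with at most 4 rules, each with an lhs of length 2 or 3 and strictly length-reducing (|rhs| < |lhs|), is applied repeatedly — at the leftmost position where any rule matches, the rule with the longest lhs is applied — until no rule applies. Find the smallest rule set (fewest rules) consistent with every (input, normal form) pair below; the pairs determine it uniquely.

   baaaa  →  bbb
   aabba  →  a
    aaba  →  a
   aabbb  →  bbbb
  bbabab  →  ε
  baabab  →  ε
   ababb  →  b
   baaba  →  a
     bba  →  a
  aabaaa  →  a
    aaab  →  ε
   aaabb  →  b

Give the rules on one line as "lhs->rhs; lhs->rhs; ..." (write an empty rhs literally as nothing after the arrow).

aa->b; ab->; ba->a; baa->bb

  | baaaa => bbaa => bbb
  | aabba => bbba => bba => ba => a
  | aaba => bba => ba => a
  | aabbb => bbbb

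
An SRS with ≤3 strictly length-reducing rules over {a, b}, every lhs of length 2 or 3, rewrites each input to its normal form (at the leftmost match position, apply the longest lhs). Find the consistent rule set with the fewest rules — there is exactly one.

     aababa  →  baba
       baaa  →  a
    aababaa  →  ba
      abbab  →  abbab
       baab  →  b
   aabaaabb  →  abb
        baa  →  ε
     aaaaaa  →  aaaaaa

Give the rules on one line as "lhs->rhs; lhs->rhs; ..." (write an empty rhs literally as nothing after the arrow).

aab->b; baa->

  | aababa => baba
  | baaa => a
  | aababaa => babaa => ba
  | abbab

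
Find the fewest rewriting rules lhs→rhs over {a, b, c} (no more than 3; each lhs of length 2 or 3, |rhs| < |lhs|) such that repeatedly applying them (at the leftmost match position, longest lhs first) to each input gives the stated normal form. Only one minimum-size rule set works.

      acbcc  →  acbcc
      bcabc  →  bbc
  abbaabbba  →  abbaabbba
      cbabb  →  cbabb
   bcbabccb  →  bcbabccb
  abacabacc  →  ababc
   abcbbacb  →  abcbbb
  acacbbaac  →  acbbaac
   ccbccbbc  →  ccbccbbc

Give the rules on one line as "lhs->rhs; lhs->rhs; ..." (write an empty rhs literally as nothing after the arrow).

  | acbcc
  | bcabc => bbc
  | abbaabbba
  | cbabb

bac->b; ca->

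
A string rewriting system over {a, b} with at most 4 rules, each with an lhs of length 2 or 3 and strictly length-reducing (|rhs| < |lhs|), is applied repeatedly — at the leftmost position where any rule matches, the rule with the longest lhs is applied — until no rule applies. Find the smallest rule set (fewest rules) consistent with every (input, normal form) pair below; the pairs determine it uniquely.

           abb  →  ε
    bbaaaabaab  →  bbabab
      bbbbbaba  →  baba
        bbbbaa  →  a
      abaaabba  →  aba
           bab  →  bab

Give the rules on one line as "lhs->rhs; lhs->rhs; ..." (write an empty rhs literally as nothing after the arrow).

aa->a; abb->; bbb->ab

  | abb => ε
  | bbaaaabaab => bbaaabaab => bbaabaab => bbabaab => bbabab
  | bbbbbaba => abbbaba => baba
  | bbbbaa => abbaa => aa => a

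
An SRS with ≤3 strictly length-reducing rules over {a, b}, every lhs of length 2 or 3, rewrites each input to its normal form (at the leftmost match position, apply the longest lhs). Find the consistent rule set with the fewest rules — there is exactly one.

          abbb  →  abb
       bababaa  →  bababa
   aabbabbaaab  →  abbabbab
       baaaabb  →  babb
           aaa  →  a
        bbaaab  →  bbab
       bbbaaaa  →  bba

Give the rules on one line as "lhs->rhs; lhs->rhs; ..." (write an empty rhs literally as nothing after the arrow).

aa->a; bbb->bb

  | abbb => abb
  | bababaa => bababa
  | aabbabbaaab => abbabbaaab => abbabbaab => abbabbab
  | baaaabb => baaabb => baabb => babb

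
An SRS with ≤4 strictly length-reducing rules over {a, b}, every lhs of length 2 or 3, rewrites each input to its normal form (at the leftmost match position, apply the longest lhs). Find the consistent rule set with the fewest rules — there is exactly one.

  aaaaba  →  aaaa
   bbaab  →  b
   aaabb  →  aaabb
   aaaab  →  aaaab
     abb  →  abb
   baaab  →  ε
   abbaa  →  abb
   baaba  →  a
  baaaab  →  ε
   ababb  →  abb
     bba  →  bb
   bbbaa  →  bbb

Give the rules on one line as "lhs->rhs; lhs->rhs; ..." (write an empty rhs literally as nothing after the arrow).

  | aaaaba => aaaa
  | bbaab => bbab => b
  | aaabb
  | aaaab

aba->a; ba->b; bab->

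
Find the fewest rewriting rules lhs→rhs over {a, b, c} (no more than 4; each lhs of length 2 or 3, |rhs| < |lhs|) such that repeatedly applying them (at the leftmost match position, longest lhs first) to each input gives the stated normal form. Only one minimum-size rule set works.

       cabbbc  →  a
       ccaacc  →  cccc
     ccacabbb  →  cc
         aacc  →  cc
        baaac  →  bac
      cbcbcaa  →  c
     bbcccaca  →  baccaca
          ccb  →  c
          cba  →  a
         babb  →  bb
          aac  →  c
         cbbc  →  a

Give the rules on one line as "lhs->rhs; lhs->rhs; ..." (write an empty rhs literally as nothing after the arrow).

  | cabbbc => cbbc => bc => a
  | ccaacc => cccc
  | ccacabbb => ccacbb => ccab => cc
  | aacc => cc

aa->; ab->; bc->a; cb->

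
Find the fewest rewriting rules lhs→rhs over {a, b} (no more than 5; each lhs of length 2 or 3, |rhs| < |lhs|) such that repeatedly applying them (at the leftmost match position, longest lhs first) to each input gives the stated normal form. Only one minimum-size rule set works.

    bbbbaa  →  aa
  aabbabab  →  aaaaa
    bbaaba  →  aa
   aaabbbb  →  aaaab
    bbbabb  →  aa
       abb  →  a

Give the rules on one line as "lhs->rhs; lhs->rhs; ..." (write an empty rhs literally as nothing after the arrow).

  | bbbbaa => abaa => aa
  | aabbabab => aaabab => aaaaa
  | bbaaba => aaba => aa
  | aaabbbb => aaaab

ba->; bab->aa; bb->; bbb->a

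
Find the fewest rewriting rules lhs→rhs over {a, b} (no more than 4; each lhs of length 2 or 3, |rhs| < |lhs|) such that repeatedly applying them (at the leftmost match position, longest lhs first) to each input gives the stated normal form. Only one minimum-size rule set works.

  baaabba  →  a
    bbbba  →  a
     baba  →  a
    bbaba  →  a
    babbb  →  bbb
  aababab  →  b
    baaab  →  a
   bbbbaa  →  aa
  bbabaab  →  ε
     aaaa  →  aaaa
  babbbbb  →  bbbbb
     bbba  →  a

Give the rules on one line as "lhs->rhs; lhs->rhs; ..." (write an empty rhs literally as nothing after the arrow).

  | baaabba => aaabba => aba => ba => a
  | bbbba => bbba => bba => ba => a
  | baba => aba => ba => a
  | bbaba => baba => aba => ba => a

aab->; ab->b; ba->a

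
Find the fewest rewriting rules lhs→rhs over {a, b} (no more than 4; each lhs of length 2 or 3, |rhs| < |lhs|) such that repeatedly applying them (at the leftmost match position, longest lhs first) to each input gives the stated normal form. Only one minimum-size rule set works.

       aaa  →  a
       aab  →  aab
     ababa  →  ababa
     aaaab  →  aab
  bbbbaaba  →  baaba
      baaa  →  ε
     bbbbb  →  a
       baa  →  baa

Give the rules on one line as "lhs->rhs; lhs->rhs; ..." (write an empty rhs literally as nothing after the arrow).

aaa->bb; bb->a; bbb->

  | aaa => bb => a
  | aab
  | ababa
  | aaaab => bbab => aab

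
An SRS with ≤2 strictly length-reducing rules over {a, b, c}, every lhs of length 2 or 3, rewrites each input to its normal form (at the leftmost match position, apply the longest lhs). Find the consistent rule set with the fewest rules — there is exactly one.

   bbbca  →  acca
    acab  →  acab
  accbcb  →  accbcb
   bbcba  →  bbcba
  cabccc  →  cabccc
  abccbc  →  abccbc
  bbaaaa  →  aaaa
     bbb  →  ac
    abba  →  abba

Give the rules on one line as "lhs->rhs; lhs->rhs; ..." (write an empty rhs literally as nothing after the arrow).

baa->aa; bbb->ac

  | bbbca => acca
  | acab
  | accbcb
  | bbcba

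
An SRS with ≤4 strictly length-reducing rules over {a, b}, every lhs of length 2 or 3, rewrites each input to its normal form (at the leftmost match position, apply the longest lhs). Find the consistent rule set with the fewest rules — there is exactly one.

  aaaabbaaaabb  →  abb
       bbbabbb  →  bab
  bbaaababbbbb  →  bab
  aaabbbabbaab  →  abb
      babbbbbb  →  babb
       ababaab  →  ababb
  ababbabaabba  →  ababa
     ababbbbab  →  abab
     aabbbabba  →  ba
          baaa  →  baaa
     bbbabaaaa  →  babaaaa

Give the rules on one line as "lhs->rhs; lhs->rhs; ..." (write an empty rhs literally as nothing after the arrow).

  | aaaabbaaaabb => aabbaaaabb => bbaaaabb => aaabb => abb
  | bbbabbb => babbb => bab
  | bbaaababbbbb => aababbbbb => babbbbb => babbb => bab
  | aaabbbabbaab => abbbabbaab => ababbaab => abaab => abb

aab->b; bba->; bbb->b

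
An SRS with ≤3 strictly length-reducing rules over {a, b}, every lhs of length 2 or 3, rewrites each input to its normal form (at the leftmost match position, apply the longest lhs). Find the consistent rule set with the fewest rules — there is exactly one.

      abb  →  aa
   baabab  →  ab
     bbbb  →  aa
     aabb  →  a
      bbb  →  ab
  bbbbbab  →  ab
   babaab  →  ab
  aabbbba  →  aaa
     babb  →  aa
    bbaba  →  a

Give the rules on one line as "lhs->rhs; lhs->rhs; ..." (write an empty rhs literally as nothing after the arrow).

  | abb => aa
  | baabab => aabab => bab => ab
  | bbbb => abb => aa
  | aabb => bb => a

aab->b; ba->a; bb->a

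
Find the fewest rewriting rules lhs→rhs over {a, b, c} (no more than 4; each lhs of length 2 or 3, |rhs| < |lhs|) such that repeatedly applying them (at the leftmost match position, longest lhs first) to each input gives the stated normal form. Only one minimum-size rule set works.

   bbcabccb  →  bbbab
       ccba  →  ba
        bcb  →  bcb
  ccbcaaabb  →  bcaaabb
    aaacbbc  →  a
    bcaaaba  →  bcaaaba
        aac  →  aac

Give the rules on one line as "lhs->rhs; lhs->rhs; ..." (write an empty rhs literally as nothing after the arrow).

  | bbcabccb => bbbaccb => bbbab
  | ccba => ba
  | bcb
  | ccbcaaabb => bcaaabb

acb->c; cab->ba; cc->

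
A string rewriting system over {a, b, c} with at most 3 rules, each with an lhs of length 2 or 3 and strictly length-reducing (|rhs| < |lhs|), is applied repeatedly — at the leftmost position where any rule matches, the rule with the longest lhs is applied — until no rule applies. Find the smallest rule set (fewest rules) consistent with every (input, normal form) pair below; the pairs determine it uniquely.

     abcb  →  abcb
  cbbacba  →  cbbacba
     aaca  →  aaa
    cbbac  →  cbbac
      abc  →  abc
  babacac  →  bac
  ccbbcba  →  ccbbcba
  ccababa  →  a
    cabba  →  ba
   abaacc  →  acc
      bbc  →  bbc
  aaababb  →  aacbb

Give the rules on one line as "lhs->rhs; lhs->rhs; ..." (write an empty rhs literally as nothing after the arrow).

aba->c; ca->a; cab->

  | abcb
  | cbbacba
  | aaca => aaa
  | cbbac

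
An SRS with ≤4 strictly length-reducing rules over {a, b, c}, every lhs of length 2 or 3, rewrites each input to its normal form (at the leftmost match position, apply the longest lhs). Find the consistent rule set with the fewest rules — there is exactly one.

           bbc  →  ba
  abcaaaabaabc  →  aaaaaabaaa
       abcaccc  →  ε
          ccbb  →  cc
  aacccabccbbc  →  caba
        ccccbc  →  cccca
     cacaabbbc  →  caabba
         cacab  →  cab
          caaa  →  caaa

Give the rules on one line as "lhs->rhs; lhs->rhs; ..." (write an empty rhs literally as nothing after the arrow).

  | bbc => ba
  | abcaaaabaabc => aaaaaabaabc => aaaaaabaaa
  | abcaccc => aaaccc => aacc => ac => ε
  | ccbb => cc

ac->; bc->a; cbb->c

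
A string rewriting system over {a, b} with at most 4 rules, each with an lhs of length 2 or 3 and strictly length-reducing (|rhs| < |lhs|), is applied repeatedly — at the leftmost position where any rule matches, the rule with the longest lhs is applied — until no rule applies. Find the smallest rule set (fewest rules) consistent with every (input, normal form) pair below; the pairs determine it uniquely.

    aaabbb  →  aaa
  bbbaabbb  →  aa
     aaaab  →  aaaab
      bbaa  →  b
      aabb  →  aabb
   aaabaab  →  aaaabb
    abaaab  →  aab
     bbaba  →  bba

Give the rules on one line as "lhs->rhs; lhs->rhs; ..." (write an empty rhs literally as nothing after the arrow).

baa->ab; bab->b; bbb->

  | aaabbb => aaa
  | bbbaabbb => aabbb => aa
  | aaaab
  | bbaa => bab => b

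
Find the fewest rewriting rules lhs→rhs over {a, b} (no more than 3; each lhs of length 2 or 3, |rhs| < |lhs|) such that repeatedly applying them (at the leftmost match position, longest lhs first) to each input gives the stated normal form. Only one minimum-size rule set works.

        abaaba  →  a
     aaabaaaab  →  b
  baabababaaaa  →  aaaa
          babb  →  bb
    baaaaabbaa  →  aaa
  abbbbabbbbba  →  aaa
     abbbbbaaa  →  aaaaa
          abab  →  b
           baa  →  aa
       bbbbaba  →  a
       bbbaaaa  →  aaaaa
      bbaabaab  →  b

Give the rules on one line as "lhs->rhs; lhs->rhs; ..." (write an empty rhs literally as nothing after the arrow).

  | abaaba => baaba => aaba => aba => ba => a
  | aaabaaaab => aabaaaab => abaaaab => baaaab => aaaab => aaab => aab => ab => b
  | baabababaaaa => aabababaaaa => abababaaaa => bababaaaa => ababaaaa => babaaaa => abaaaa => baaaa => aaaa
  | babb => abb => bb

ab->b; ba->a; bba->aa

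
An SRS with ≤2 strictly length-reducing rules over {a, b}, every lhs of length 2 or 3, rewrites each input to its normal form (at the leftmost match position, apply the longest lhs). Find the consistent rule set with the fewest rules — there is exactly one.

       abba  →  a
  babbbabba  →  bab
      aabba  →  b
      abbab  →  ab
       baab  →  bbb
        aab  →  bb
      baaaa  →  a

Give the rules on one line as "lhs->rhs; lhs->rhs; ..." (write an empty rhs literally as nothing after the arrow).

  | abba => a
  | babbbabba => babbba => bab
  | aabba => bbba => b
  | abbab => ab

aa->b; bba->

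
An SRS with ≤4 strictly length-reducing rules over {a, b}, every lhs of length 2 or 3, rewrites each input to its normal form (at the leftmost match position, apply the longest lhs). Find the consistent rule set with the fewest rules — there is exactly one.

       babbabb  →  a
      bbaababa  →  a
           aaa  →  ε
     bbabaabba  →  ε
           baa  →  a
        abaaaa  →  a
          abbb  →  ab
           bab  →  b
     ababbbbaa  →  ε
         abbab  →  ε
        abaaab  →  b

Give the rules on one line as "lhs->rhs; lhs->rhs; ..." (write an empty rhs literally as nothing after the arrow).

aa->b; ba->; bb->

  | babbabb => bbabb => abb => a
  | bbaababa => aababa => bbaba => aba => a
  | aaa => ba => ε
  | bbabaabba => abaabba => aabba => bbba => ba => ε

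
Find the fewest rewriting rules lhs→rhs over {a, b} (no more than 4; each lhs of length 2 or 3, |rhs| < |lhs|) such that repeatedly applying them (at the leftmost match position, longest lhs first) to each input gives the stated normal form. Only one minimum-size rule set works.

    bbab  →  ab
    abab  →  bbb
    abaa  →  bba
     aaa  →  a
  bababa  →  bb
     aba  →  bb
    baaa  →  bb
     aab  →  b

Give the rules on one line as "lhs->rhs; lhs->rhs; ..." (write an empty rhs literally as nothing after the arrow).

  | bbab => baa => ab
  | abab => bbb
  | abaa => bba
  | aaa => a

aa->; aba->bb; baa->ab; bab->aa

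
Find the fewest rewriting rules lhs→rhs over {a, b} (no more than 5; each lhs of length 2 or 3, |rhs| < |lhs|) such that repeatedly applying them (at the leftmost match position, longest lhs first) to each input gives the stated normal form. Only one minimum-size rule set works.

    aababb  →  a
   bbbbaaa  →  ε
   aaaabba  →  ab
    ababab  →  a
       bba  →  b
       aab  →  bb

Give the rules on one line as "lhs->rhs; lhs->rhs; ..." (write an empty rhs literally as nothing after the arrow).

  | aababb => bbabb => bab => a
  | bbbbaaa => abaaa => aaa => ba => ε
  | aaaabba => baabba => abba => ab
  | ababab => aaab => bab => a

aa->b; ba->; bab->a; bbb->a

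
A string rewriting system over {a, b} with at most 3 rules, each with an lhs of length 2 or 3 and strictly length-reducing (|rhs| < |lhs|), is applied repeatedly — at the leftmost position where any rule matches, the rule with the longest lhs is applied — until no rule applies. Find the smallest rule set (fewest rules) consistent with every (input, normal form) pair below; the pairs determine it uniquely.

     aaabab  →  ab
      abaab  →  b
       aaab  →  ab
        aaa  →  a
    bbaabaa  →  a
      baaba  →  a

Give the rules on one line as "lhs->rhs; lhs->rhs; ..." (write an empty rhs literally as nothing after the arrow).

aa->; ba->

  | aaabab => abab => ab
  | abaab => aab => b
  | aaab => ab
  | aaa => a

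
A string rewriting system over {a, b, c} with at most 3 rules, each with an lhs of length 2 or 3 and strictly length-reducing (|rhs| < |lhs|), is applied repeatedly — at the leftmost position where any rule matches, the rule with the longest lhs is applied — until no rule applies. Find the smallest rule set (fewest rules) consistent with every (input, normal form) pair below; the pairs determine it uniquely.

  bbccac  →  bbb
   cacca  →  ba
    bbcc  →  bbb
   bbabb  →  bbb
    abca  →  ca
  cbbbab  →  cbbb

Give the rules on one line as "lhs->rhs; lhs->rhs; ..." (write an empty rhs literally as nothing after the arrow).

ab->; ac->; cc->b

  | bbccac => bbbac => bbb
  | cacca => cca => ba
  | bbcc => bbb
  | bbabb => bbb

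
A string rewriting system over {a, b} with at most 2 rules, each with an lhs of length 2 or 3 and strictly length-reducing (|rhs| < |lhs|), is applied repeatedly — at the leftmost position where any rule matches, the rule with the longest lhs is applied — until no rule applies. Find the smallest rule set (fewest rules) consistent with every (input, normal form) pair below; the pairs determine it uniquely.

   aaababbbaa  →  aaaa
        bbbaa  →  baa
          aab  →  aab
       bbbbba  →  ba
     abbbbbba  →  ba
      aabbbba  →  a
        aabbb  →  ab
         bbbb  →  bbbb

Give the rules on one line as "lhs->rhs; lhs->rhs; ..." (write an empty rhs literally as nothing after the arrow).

abb->; bba->ba

  | aaababbbaa => aaabbaa => aaaa
  | bbbaa => bbaa => baa
  | aab
  | bbbbba => bbbba => bbba => bba => ba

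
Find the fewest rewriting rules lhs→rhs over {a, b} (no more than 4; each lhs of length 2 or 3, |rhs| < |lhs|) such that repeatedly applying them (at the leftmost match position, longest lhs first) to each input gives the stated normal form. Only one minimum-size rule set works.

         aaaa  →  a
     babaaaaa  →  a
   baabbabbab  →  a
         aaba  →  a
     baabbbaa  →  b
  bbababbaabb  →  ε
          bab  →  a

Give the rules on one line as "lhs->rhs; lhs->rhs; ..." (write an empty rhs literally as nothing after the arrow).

aa->a; ab->; ba->b; bb->a

  | aaaa => aaa => aa => a
  | babaaaaa => bbaaaaa => aaaaaa => aaaaa => aaaa => aaa => aa => a
  | baabbabbab => babbabbab => bbbabbab => ababbab => abbab => bab => bb => a
  | aaba => aba => a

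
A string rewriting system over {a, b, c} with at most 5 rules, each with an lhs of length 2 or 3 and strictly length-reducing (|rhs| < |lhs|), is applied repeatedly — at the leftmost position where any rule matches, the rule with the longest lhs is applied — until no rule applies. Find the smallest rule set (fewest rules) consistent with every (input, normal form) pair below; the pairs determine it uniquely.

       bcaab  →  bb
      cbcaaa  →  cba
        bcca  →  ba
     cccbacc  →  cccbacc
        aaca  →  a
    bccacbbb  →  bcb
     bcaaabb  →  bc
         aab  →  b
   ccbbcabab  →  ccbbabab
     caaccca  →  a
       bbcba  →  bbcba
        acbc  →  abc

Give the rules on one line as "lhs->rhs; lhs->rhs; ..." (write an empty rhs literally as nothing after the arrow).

  | bcaab => baab => bb
  | cbcaaa => cbaaa => cba
  | bcca => bca => ba
  | cccbacc

aa->; abb->c; acb->ab; ca->a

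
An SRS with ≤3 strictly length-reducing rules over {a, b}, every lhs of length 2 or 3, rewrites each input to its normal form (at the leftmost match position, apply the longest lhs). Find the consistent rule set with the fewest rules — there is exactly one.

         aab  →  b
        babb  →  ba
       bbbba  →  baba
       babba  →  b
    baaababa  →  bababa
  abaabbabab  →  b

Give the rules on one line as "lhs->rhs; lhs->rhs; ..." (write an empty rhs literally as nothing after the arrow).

aa->; bb->; bbb->ba

  | aab => b
  | babb => ba
  | bbbba => baba
  | babba => baa => b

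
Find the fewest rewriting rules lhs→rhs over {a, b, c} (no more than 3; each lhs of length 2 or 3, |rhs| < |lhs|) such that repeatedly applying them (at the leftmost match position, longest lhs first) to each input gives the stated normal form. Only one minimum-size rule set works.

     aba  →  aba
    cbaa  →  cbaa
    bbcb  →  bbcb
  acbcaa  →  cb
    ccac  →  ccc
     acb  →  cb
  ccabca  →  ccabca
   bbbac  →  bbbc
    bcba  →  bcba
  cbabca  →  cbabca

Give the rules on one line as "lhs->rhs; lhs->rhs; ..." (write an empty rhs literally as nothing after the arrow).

ac->c; caa->

  | aba
  | cbaa
  | bbcb
  | acbcaa => cbcaa => cb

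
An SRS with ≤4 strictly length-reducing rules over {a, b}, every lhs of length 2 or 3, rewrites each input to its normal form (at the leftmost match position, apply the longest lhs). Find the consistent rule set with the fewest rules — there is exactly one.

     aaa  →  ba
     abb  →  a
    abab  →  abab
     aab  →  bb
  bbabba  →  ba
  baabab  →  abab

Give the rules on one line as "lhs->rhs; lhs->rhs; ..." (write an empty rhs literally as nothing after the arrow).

  | aaa => ba
  | abb => a
  | abab
  | aab => bb

aa->b; abb->a; baa->a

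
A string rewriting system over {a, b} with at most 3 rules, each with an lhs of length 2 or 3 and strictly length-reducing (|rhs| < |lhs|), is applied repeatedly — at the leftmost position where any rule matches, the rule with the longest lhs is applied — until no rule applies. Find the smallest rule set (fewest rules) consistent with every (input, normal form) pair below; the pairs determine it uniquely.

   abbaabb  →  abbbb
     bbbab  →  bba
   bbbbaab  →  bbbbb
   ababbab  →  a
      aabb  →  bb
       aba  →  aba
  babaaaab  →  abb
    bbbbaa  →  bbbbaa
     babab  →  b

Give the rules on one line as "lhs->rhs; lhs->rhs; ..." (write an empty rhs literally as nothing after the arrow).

  | abbaabb => abbbb
  | bbbab => bba
  | bbbbaab => bbbbb
  | ababbab => aabab => bab => a

aaa->ab; aab->b; bab->a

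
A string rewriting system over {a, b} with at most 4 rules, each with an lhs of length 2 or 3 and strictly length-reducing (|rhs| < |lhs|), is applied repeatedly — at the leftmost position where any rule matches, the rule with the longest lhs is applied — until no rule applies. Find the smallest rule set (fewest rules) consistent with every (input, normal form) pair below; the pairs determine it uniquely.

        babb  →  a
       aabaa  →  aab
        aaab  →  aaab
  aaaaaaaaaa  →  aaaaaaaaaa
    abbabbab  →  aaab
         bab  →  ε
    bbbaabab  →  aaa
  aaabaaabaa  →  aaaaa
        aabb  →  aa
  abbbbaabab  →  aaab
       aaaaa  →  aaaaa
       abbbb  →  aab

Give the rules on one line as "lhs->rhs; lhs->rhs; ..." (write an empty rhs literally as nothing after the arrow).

ba->b; bb->; bbb->a

  | babb => bbb => a
  | aabaa => aaba => aab
  | aaab
  | aaaaaaaaaa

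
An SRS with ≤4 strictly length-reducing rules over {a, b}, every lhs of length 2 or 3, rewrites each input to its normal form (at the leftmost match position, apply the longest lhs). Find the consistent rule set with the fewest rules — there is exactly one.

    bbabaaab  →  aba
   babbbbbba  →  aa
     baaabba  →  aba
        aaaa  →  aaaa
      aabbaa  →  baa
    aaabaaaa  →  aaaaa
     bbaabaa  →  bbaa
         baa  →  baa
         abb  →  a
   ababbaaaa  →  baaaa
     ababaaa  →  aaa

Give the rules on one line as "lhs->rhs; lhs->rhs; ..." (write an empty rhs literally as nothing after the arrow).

aab->; abb->a; bab->ab

  | bbabaaab => babaaab => abaaab => aba
  | babbbbbba => abbbbbba => abbbba => abba => aa
  | baaabba => baba => aba
  | aaaa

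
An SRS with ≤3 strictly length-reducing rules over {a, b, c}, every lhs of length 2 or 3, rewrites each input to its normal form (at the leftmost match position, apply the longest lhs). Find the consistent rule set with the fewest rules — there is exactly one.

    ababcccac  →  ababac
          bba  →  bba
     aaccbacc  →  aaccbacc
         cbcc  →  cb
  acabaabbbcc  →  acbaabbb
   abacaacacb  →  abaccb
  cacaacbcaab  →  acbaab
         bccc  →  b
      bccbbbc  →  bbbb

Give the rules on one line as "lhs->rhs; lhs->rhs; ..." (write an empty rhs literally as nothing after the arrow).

  | ababcccac => ababccac => ababcac => ababac
  | bba
  | aaccbacc
  | cbcc => cbc => cb

aca->ac; bc->b; ca->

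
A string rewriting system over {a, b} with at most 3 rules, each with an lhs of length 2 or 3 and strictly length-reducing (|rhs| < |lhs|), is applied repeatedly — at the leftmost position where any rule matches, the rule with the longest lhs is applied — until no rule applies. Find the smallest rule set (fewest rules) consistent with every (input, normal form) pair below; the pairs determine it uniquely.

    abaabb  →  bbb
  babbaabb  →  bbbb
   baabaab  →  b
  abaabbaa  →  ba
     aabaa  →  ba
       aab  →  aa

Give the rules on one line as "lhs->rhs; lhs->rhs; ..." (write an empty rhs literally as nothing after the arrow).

  | abaabb => aaabb => bbb
  | babbaabb => babaabb => baaabb => bbbb
  | baabaab => baaaab => bbab => b
  | abaabbaa => aaabbaa => bbbaa => ba

aaa->b; ab->a; bba->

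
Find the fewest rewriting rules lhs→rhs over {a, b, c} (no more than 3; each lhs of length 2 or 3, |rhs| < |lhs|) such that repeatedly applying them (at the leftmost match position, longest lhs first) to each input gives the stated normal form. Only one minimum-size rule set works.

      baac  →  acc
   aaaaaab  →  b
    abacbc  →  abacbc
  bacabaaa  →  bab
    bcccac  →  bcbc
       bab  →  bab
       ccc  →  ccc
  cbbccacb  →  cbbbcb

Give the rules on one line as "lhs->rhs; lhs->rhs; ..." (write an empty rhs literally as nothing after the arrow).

  | baac => acc
  | aaaaaab => aaaab => aab => b
  | abacbc
  | bacabaaa => bacaaca => bacca => bab

aa->; baa->ac; cca->b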